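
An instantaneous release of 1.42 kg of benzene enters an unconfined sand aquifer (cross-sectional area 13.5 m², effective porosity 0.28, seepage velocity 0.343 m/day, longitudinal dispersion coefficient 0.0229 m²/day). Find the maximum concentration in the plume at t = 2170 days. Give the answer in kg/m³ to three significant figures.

The peak of an instantaneous 1D plume sits at x = vt; there the Gaussian factor is 1 and C_max = M/(n_e·A·√(4πDt)), where n_e·A is the pore area the mass is dissolved in.
√(4πDt) = √(4π × 0.0229 × 2170) = 24.99 m, so C_max = 1.42/(0.28 × 13.5 × 24.99) = 0.0150 kg/m³.

0.0150 kg/m³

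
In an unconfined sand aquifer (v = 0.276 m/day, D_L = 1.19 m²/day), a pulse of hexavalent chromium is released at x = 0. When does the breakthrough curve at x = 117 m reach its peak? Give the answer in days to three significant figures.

For the 1D instantaneous-source solution, setting ∂C/∂t = 0 at fixed x gives v²t² + 2Dt − x² = 0, so t = (√(D² + v²x²) − D)/v².
√(D² + v²x²) = √(1.19² + 0.276² × 117²) = 32.31; v² = 0.076176.
t = (32.31 − 1.19)/0.076176 = 409 days (vs. the pure-advection estimate x/v = 424 d).

409 days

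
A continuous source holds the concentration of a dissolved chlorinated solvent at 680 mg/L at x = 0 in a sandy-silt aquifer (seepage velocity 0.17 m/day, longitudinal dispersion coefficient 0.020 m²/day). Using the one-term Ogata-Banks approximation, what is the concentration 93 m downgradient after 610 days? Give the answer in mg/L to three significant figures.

For a continuous step input, C/C₀ ≈ ½·erfc((x−vt)/(2√(Dt))).
vt = 0.17 × 610 = 103.7 m and 2√(Dt) = 2√(0.020 × 610) = 6.986 m.
Argument (x−vt)/(2√(Dt)) = (93 − 103.7)/6.986 = -1.532; ½·erfc(-1.532) = 0.9849.
C = 680 × 0.9849 = 670 mg/L.

670 mg/L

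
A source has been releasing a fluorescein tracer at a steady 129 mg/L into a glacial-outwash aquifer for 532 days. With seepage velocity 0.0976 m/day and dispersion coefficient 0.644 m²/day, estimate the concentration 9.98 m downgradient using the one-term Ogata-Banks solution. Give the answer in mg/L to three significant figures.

122 mg/L

For a continuous step input, C/C₀ ≈ ½·erfc((x−vt)/(2√(Dt))).
vt = 0.0976 × 532 = 51.9232 m and 2√(Dt) = 2√(0.644 × 532) = 37.02 m.
Argument (x−vt)/(2√(Dt)) = (9.98 − 51.9232)/37.02 = -1.133; ½·erfc(-1.133) = 0.9455.
C = 129 × 0.9455 = 122 mg/L.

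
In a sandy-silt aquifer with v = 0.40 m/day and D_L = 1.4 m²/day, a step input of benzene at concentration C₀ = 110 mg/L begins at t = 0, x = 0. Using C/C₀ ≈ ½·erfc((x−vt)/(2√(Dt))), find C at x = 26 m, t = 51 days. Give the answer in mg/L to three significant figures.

For a continuous step input, C/C₀ ≈ ½·erfc((x−vt)/(2√(Dt))).
vt = 0.40 × 51 = 20.4 m and 2√(Dt) = 2√(1.4 × 51) = 16.90 m.
Argument (x−vt)/(2√(Dt)) = (26 − 20.4)/16.90 = 0.3314; ½·erfc(0.3314) = 0.3197.
C = 110 × 0.3197 = 35.2 mg/L.

35.2 mg/L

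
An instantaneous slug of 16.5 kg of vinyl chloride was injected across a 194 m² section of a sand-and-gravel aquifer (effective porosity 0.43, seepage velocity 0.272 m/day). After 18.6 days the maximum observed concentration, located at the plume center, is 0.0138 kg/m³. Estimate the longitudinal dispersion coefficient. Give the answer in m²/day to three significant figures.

0.879 m²/day

At the plume center C_max = M/(n_e·A·√(4πDt)), so D = M²/(4πt·(n_e·A·C_max)²).
n_e·A·C_max = 0.43 × 194 × 0.0138 = 1.151 kg/m.
D = 16.5²/(4π × 18.6 × 1.151²) = 0.879 m²/day.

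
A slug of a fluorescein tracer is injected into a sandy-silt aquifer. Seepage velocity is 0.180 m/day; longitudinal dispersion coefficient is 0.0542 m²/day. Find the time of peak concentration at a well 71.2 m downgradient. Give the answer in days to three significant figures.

394 days

For the 1D instantaneous-source solution, setting ∂C/∂t = 0 at fixed x gives v²t² + 2Dt − x² = 0, so t = (√(D² + v²x²) − D)/v².
√(D² + v²x²) = √(0.0542² + 0.180² × 71.2²) = 12.82; v² = 0.0324.
t = (12.82 − 0.0542)/0.0324 = 394 days (vs. the pure-advection estimate x/v = 396 d).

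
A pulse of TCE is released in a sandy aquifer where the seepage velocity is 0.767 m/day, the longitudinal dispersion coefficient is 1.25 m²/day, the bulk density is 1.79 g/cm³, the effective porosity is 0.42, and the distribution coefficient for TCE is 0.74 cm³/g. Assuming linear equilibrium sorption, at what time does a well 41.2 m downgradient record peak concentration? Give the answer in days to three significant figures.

Retardation factor R = 1 + ρ_b·K_d/n = 1 + 1.79 × 0.74/0.42 = 4.154.
Sorption retards both mechanisms: v_R = v/R = 0.1846 m/day, D_R = D/R = 0.3009 m²/day.
Peak time from v_R²t² + 2D_R t − x² = 0: t = (√(D_R² + v_R²x²) − D_R)/v_R².
√(D_R² + v_R²x²) = √(0.3009² + 0.1846² × 41.2²) = 7.611; v_R² = 0.03408.
t = (7.611 − 0.3009)/0.03408 = 214 days.

214 days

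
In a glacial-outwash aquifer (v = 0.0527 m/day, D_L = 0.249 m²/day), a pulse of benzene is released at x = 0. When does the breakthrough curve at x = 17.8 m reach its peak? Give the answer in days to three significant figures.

260 days

For the 1D instantaneous-source solution, setting ∂C/∂t = 0 at fixed x gives v²t² + 2Dt − x² = 0, so t = (√(D² + v²x²) − D)/v².
√(D² + v²x²) = √(0.249² + 0.0527² × 17.8²) = 0.9705; v² = 0.00277729.
t = (0.9705 − 0.249)/0.00277729 = 260 days (vs. the pure-advection estimate x/v = 338 d).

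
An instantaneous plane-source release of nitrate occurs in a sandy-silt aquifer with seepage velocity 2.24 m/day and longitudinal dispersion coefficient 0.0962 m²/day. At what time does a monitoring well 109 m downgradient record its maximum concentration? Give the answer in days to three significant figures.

48.6 days

For the 1D instantaneous-source solution, setting ∂C/∂t = 0 at fixed x gives v²t² + 2Dt − x² = 0, so t = (√(D² + v²x²) − D)/v².
√(D² + v²x²) = √(0.0962² + 2.24² × 109²) = 244.2; v² = 5.0176.
t = (244.2 − 0.0962)/5.0176 = 48.6 days (vs. the pure-advection estimate x/v = 48.7 d).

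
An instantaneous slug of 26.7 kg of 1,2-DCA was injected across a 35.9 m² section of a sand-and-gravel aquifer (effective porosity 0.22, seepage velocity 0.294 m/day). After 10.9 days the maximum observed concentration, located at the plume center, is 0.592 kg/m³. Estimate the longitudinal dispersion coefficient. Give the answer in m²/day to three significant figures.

At the plume center C_max = M/(n_e·A·√(4πDt)), so D = M²/(4πt·(n_e·A·C_max)²).
n_e·A·C_max = 0.22 × 35.9 × 0.592 = 4.676 kg/m.
D = 26.7²/(4π × 10.9 × 4.676²) = 0.238 m²/day.

0.238 m²/day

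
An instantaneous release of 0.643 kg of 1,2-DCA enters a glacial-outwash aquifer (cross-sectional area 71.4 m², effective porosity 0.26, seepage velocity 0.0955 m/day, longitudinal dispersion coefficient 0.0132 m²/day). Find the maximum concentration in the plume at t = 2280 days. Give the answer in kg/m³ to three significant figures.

0.00178 kg/m³

The peak of an instantaneous 1D plume sits at x = vt; there the Gaussian factor is 1 and C_max = M/(n_e·A·√(4πDt)), where n_e·A is the pore area the mass is dissolved in.
√(4πDt) = √(4π × 0.0132 × 2280) = 19.45 m, so C_max = 0.643/(0.26 × 71.4 × 19.45) = 0.00178 kg/m³.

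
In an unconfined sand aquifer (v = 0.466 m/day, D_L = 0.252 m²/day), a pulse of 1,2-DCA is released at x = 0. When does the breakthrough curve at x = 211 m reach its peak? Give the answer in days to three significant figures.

452 days

For the 1D instantaneous-source solution, setting ∂C/∂t = 0 at fixed x gives v²t² + 2Dt − x² = 0, so t = (√(D² + v²x²) − D)/v².
√(D² + v²x²) = √(0.252² + 0.466² × 211²) = 98.33; v² = 0.217156.
t = (98.33 − 0.252)/0.217156 = 452 days (vs. the pure-advection estimate x/v = 453 d).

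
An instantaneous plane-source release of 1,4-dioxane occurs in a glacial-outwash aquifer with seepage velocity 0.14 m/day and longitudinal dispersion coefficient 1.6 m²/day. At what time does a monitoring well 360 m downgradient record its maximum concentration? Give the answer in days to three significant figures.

For the 1D instantaneous-source solution, setting ∂C/∂t = 0 at fixed x gives v²t² + 2Dt − x² = 0, so t = (√(D² + v²x²) − D)/v².
√(D² + v²x²) = √(1.6² + 0.14² × 360²) = 50.43; v² = 0.0196.
t = (50.43 − 1.6)/0.0196 = 2490 days (vs. the pure-advection estimate x/v = 2570 d).

2490 days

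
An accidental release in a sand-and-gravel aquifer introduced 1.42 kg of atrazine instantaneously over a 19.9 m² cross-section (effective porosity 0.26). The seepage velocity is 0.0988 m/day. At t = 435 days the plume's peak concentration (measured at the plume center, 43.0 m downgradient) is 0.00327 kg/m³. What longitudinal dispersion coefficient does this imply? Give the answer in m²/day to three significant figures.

At the plume center C_max = M/(n_e·A·√(4πDt)), so D = M²/(4πt·(n_e·A·C_max)²).
n_e·A·C_max = 0.26 × 19.9 × 0.00327 = 0.01692 kg/m.
D = 1.42²/(4π × 435 × 0.01692²) = 1.29 m²/day.

1.29 m²/day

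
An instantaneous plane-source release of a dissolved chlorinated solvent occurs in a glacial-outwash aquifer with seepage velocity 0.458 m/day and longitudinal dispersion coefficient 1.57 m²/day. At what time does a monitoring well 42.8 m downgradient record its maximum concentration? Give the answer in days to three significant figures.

86.3 days

For the 1D instantaneous-source solution, setting ∂C/∂t = 0 at fixed x gives v²t² + 2Dt − x² = 0, so t = (√(D² + v²x²) − D)/v².
√(D² + v²x²) = √(1.57² + 0.458² × 42.8²) = 19.67; v² = 0.209764.
t = (19.67 − 1.57)/0.209764 = 86.3 days (vs. the pure-advection estimate x/v = 93.4 d).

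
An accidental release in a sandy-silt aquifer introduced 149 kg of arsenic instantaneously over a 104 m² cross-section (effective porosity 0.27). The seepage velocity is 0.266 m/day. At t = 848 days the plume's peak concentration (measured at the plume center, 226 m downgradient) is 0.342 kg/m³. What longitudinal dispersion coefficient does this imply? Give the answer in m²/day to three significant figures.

At the plume center C_max = M/(n_e·A·√(4πDt)), so D = M²/(4πt·(n_e·A·C_max)²).
n_e·A·C_max = 0.27 × 104 × 0.342 = 9.603 kg/m.
D = 149²/(4π × 848 × 9.603²) = 0.0226 m²/day.

0.0226 m²/day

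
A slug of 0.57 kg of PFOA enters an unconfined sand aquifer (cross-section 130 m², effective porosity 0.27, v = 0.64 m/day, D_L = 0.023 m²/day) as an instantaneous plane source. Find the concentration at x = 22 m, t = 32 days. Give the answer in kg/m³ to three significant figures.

For an instantaneous plane source, C(x,t) = M/(n_e·A·√(4πDt)) · exp(−(x−vt)²/(4Dt)), with n_e·A the pore (flow) area.
Plume center vt = 0.64 × 32 = 20.48 m, so the well at 22 m is 1.52 m downgradient of the peak.
√(4πDt) = 3.041 m, giving peak height M/(n_e·A·√(4πDt)) = 0.57/(0.27 × 130 × 3.041) = 0.005340 kg/m³.
(x−vt)²/(4Dt) = (1.52)²/(4 × 0.023 × 32) = 0.7848; exp(−0.7848) = 0.4562.
C = 0.005340 × 0.4562 = 0.00244 kg/m³.

0.00244 kg/m³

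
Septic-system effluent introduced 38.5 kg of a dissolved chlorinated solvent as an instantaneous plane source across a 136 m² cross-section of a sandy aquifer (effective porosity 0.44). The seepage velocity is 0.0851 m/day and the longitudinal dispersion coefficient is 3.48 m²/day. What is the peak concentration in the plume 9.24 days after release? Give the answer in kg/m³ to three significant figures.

The peak of an instantaneous 1D plume sits at x = vt; there the Gaussian factor is 1 and C_max = M/(n_e·A·√(4πDt)), where n_e·A is the pore area the mass is dissolved in.
√(4πDt) = √(4π × 3.48 × 9.24) = 20.10 m, so C_max = 38.5/(0.44 × 136 × 20.10) = 0.0320 kg/m³.

0.0320 kg/m³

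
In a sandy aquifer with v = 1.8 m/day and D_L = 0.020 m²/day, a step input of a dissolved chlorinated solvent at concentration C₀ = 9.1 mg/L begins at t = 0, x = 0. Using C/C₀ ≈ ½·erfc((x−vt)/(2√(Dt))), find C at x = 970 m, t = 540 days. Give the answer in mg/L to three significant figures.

6.07 mg/L

For a continuous step input, C/C₀ ≈ ½·erfc((x−vt)/(2√(Dt))).
vt = 1.8 × 540 = 972 m and 2√(Dt) = 2√(0.020 × 540) = 6.573 m.
Argument (x−vt)/(2√(Dt)) = (970 − 972)/6.573 = -0.3043; ½·erfc(-0.3043) = 0.6665.
C = 9.1 × 0.6665 = 6.07 mg/L.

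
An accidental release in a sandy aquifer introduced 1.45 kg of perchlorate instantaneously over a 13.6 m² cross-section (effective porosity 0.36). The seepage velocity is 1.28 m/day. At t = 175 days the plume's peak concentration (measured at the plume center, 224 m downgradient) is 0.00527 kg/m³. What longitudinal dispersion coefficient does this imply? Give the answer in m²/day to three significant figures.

At the plume center C_max = M/(n_e·A·√(4πDt)), so D = M²/(4πt·(n_e·A·C_max)²).
n_e·A·C_max = 0.36 × 13.6 × 0.00527 = 0.02580 kg/m.
D = 1.45²/(4π × 175 × 0.02580²) = 1.44 m²/day.

1.44 m²/day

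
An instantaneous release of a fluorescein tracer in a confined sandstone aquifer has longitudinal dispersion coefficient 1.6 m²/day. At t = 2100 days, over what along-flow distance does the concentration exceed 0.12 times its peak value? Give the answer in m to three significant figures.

338 m

The plume is Gaussian with σ = √(2Dt) = √(2 × 1.6 × 2100) = 81.98 m.
C/C_peak = exp(−Δx²/(2σ²)) = 0.12 ⇒ Δx = σ·√(−2 ln 0.12) = 81.98 × 2.059 = 168.8 m.
Width = 2Δx = 338 m.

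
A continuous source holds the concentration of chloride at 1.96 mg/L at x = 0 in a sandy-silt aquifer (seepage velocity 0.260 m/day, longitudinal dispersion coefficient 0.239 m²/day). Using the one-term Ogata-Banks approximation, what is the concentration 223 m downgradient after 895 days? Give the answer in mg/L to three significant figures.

1.33 mg/L

For a continuous step input, C/C₀ ≈ ½·erfc((x−vt)/(2√(Dt))).
vt = 0.260 × 895 = 232.7 m and 2√(Dt) = 2√(0.239 × 895) = 29.25 m.
Argument (x−vt)/(2√(Dt)) = (223 − 232.7)/29.25 = -0.3316; ½·erfc(-0.3316) = 0.6804.
C = 1.96 × 0.6804 = 1.33 mg/L.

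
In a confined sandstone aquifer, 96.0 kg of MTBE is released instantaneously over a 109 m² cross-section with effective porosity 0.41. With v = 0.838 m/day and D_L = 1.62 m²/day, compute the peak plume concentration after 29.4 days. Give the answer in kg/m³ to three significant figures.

The peak of an instantaneous 1D plume sits at x = vt; there the Gaussian factor is 1 and C_max = M/(n_e·A·√(4πDt)), where n_e·A is the pore area the mass is dissolved in.
√(4πDt) = √(4π × 1.62 × 29.4) = 24.46 m, so C_max = 96.0/(0.41 × 109 × 24.46) = 0.0878 kg/m³.

0.0878 kg/m³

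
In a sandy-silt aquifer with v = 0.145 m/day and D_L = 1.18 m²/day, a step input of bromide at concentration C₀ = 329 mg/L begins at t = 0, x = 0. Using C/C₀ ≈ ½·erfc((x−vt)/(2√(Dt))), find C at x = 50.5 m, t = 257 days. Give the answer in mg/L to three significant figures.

For a continuous step input, C/C₀ ≈ ½·erfc((x−vt)/(2√(Dt))).
vt = 0.145 × 257 = 37.265 m and 2√(Dt) = 2√(1.18 × 257) = 34.83 m.
Argument (x−vt)/(2√(Dt)) = (50.5 − 37.265)/34.83 = 0.3800; ½·erfc(0.3800) = 0.2955.
C = 329 × 0.2955 = 97.2 mg/L.

97.2 mg/L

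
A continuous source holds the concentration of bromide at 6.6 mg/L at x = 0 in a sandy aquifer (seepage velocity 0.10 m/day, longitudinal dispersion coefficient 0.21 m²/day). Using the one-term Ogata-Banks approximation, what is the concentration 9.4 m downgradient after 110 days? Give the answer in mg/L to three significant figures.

3.91 mg/L

For a continuous step input, C/C₀ ≈ ½·erfc((x−vt)/(2√(Dt))).
vt = 0.10 × 110 = 11 m and 2√(Dt) = 2√(0.21 × 110) = 9.612 m.
Argument (x−vt)/(2√(Dt)) = (9.4 − 11)/9.612 = -0.1665; ½·erfc(-0.1665) = 0.5931.
C = 6.6 × 0.5931 = 3.91 mg/L.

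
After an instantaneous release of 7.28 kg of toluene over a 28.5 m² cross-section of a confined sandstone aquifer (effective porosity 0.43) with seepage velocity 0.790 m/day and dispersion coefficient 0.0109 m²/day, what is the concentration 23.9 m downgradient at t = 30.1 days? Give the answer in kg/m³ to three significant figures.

0.289 kg/m³

For an instantaneous plane source, C(x,t) = M/(n_e·A·√(4πDt)) · exp(−(x−vt)²/(4Dt)), with n_e·A the pore (flow) area.
Plume center vt = 0.790 × 30.1 = 23.779 m, so the well at 23.9 m is 0.121 m downgradient of the peak.
√(4πDt) = 2.030 m, giving peak height M/(n_e·A·√(4πDt)) = 7.28/(0.43 × 28.5 × 2.030) = 0.2926 kg/m³.
(x−vt)²/(4Dt) = (0.121)²/(4 × 0.0109 × 30.1) = 0.01116; exp(−0.01116) = 0.9889.
C = 0.2926 × 0.9889 = 0.289 kg/m³.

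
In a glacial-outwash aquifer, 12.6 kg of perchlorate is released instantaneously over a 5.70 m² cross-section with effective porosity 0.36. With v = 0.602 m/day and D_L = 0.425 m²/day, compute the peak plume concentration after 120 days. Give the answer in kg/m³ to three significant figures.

0.243 kg/m³

The peak of an instantaneous 1D plume sits at x = vt; there the Gaussian factor is 1 and C_max = M/(n_e·A·√(4πDt)), where n_e·A is the pore area the mass is dissolved in.
√(4πDt) = √(4π × 0.425 × 120) = 25.32 m, so C_max = 12.6/(0.36 × 5.70 × 25.32) = 0.243 kg/m³.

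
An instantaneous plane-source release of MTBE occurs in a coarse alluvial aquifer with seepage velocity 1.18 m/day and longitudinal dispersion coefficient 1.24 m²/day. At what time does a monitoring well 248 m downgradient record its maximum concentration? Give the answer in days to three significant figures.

For the 1D instantaneous-source solution, setting ∂C/∂t = 0 at fixed x gives v²t² + 2Dt − x² = 0, so t = (√(D² + v²x²) − D)/v².
√(D² + v²x²) = √(1.24² + 1.18² × 248²) = 292.6; v² = 1.3924.
t = (292.6 − 1.24)/1.3924 = 209 days (vs. the pure-advection estimate x/v = 210 d).

209 days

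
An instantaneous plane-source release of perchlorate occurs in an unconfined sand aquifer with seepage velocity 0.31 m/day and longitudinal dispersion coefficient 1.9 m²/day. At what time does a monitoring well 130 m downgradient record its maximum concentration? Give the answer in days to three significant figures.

For the 1D instantaneous-source solution, setting ∂C/∂t = 0 at fixed x gives v²t² + 2Dt − x² = 0, so t = (√(D² + v²x²) − D)/v².
√(D² + v²x²) = √(1.9² + 0.31² × 130²) = 40.34; v² = 0.0961.
t = (40.34 − 1.9)/0.0961 = 400 days (vs. the pure-advection estimate x/v = 419 d).

400 days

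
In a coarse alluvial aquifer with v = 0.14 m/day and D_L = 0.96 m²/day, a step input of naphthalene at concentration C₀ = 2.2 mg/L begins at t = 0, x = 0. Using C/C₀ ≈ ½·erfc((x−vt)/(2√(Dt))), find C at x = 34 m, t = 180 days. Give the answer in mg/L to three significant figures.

For a continuous step input, C/C₀ ≈ ½·erfc((x−vt)/(2√(Dt))).
vt = 0.14 × 180 = 25.2 m and 2√(Dt) = 2√(0.96 × 180) = 26.29 m.
Argument (x−vt)/(2√(Dt)) = (34 − 25.2)/26.29 = 0.3347; ½·erfc(0.3347) = 0.3180.
C = 2.2 × 0.3180 = 0.700 mg/L.

0.700 mg/L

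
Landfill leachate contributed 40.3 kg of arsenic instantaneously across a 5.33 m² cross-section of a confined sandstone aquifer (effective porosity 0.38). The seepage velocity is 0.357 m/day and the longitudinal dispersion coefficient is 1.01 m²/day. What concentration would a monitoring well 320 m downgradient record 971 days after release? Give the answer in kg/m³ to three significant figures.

For an instantaneous plane source, C(x,t) = M/(n_e·A·√(4πDt)) · exp(−(x−vt)²/(4Dt)), with n_e·A the pore (flow) area.
Plume center vt = 0.357 × 971 = 346.647 m, so the well at 320 m is 26.647 m upgradient of the peak.
√(4πDt) = 111.0 m, giving peak height M/(n_e·A·√(4πDt)) = 40.3/(0.38 × 5.33 × 111.0) = 0.1793 kg/m³.
(x−vt)²/(4Dt) = (-26.647)²/(4 × 1.01 × 971) = 0.1810; exp(−0.1810) = 0.8344.
C = 0.1793 × 0.8344 = 0.150 kg/m³.

0.150 kg/m³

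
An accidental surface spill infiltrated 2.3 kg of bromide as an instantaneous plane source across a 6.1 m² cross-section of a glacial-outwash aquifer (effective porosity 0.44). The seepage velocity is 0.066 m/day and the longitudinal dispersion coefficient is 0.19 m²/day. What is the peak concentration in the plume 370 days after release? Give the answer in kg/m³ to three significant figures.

The peak of an instantaneous 1D plume sits at x = vt; there the Gaussian factor is 1 and C_max = M/(n_e·A·√(4πDt)), where n_e·A is the pore area the mass is dissolved in.
√(4πDt) = √(4π × 0.19 × 370) = 29.72 m, so C_max = 2.3/(0.44 × 6.1 × 29.72) = 0.0288 kg/m³.

0.0288 kg/m³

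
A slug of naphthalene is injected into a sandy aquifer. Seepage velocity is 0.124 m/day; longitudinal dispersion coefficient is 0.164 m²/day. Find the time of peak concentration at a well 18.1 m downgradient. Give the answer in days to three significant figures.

136 days

For the 1D instantaneous-source solution, setting ∂C/∂t = 0 at fixed x gives v²t² + 2Dt − x² = 0, so t = (√(D² + v²x²) − D)/v².
√(D² + v²x²) = √(0.164² + 0.124² × 18.1²) = 2.250; v² = 0.015376.
t = (2.250 − 0.164)/0.015376 = 136 days (vs. the pure-advection estimate x/v = 146 d).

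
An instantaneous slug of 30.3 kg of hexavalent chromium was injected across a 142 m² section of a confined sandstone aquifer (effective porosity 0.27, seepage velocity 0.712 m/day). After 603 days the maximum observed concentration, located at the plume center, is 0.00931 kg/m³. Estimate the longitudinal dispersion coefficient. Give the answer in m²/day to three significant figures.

At the plume center C_max = M/(n_e·A·√(4πDt)), so D = M²/(4πt·(n_e·A·C_max)²).
n_e·A·C_max = 0.27 × 142 × 0.00931 = 0.3569 kg/m.
D = 30.3²/(4π × 603 × 0.3569²) = 0.951 m²/day.

0.951 m²/day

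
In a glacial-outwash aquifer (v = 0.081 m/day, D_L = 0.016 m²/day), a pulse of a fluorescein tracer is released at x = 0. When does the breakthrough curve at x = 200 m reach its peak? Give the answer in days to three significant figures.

2470 days

For the 1D instantaneous-source solution, setting ∂C/∂t = 0 at fixed x gives v²t² + 2Dt − x² = 0, so t = (√(D² + v²x²) − D)/v².
√(D² + v²x²) = √(0.016² + 0.081² × 200²) = 16.20; v² = 0.006561.
t = (16.20 − 0.016)/0.006561 = 2470 days (vs. the pure-advection estimate x/v = 2470 d).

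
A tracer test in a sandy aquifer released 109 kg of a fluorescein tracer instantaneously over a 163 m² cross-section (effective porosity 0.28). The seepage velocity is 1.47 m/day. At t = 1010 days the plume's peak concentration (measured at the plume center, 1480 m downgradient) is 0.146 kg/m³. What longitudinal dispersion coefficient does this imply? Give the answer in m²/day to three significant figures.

0.0211 m²/day

At the plume center C_max = M/(n_e·A·√(4πDt)), so D = M²/(4πt·(n_e·A·C_max)²).
n_e·A·C_max = 0.28 × 163 × 0.146 = 6.663 kg/m.
D = 109²/(4π × 1010 × 6.663²) = 0.0211 m²/day.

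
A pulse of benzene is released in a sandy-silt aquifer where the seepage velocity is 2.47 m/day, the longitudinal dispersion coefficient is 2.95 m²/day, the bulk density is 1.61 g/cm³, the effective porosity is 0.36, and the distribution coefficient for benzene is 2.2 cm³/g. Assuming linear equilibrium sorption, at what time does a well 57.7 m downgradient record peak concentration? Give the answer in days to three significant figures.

Retardation factor R = 1 + ρ_b·K_d/n = 1 + 1.61 × 2.2/0.36 = 10.84.
Sorption retards both mechanisms: v_R = v/R = 0.2279 m/day, D_R = D/R = 0.2721 m²/day.
Peak time from v_R²t² + 2D_R t − x² = 0: t = (√(D_R² + v_R²x²) − D_R)/v_R².
√(D_R² + v_R²x²) = √(0.2721² + 0.2279² × 57.7²) = 13.15; v_R² = 0.05194.
t = (13.15 − 0.2721)/0.05194 = 248 days.

248 days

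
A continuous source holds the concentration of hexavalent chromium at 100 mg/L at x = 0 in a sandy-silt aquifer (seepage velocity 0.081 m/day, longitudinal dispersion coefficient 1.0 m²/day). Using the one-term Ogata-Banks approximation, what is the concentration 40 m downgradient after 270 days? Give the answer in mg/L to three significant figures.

21.8 mg/L

For a continuous step input, C/C₀ ≈ ½·erfc((x−vt)/(2√(Dt))).
vt = 0.081 × 270 = 21.87 m and 2√(Dt) = 2√(1.0 × 270) = 32.86 m.
Argument (x−vt)/(2√(Dt)) = (40 − 21.87)/32.86 = 0.5517; ½·erfc(0.5517) = 0.2176.
C = 100 × 0.2176 = 21.8 mg/L.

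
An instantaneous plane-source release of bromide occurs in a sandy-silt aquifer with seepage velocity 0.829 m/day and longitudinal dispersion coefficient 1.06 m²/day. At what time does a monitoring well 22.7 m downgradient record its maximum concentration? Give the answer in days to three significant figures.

25.9 days

For the 1D instantaneous-source solution, setting ∂C/∂t = 0 at fixed x gives v²t² + 2Dt − x² = 0, so t = (√(D² + v²x²) − D)/v².
√(D² + v²x²) = √(1.06² + 0.829² × 22.7²) = 18.85; v² = 0.687241.
t = (18.85 − 1.06)/0.687241 = 25.9 days (vs. the pure-advection estimate x/v = 27.4 d).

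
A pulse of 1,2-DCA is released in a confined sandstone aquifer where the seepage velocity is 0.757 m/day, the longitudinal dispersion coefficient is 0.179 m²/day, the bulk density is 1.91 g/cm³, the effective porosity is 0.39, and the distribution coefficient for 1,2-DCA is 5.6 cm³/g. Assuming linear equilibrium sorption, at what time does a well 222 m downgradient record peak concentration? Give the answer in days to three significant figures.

Retardation factor R = 1 + ρ_b·K_d/n = 1 + 1.91 × 5.6/0.39 = 28.43.
Sorption retards both mechanisms: v_R = v/R = 0.02663 m/day, D_R = D/R = 0.006296 m²/day.
Peak time from v_R²t² + 2D_R t − x² = 0: t = (√(D_R² + v_R²x²) − D_R)/v_R².
√(D_R² + v_R²x²) = √(0.006296² + 0.02663² × 222²) = 5.912; v_R² = 0.0007092.
t = (5.912 − 0.006296)/0.0007092 = 8330 days.

8330 days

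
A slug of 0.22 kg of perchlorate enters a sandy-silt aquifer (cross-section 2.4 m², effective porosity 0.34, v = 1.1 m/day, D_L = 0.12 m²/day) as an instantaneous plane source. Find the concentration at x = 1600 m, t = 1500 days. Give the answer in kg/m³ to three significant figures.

0.000176 kg/m³

For an instantaneous plane source, C(x,t) = M/(n_e·A·√(4πDt)) · exp(−(x−vt)²/(4Dt)), with n_e·A the pore (flow) area.
Plume center vt = 1.1 × 1500 = 1650 m, so the well at 1600 m is 50 m upgradient of the peak.
√(4πDt) = 47.56 m, giving peak height M/(n_e·A·√(4πDt)) = 0.22/(0.34 × 2.4 × 47.56) = 0.005669 kg/m³.
(x−vt)²/(4Dt) = (-50)²/(4 × 0.12 × 1500) = 3.472; exp(−3.472) = 0.03105.
C = 0.005669 × 0.03105 = 0.000176 kg/m³.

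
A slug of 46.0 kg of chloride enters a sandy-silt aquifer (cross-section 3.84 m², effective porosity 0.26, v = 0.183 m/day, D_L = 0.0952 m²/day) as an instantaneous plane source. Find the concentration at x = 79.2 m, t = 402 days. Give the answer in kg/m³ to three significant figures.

1.71 kg/m³

For an instantaneous plane source, C(x,t) = M/(n_e·A·√(4πDt)) · exp(−(x−vt)²/(4Dt)), with n_e·A the pore (flow) area.
Plume center vt = 0.183 × 402 = 73.566 m, so the well at 79.2 m is 5.634 m downgradient of the peak.
√(4πDt) = 21.93 m, giving peak height M/(n_e·A·√(4πDt)) = 46.0/(0.26 × 3.84 × 21.93) = 2.101 kg/m³.
(x−vt)²/(4Dt) = (5.634)²/(4 × 0.0952 × 402) = 0.2074; exp(−0.2074) = 0.8127.
C = 2.101 × 0.8127 = 1.71 kg/m³.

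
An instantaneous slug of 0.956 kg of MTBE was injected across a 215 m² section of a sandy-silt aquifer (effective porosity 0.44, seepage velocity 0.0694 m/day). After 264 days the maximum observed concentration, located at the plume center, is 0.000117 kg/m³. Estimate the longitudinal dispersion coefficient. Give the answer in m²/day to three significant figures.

At the plume center C_max = M/(n_e·A·√(4πDt)), so D = M²/(4πt·(n_e·A·C_max)²).
n_e·A·C_max = 0.44 × 215 × 0.000117 = 0.01107 kg/m.
D = 0.956²/(4π × 264 × 0.01107²) = 2.25 m²/day.

2.25 m²/day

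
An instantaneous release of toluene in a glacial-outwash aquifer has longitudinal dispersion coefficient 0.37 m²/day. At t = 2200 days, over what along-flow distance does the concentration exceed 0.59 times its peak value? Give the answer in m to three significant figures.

The plume is Gaussian with σ = √(2Dt) = √(2 × 0.37 × 2200) = 40.35 m.
C/C_peak = exp(−Δx²/(2σ²)) = 0.59 ⇒ Δx = σ·√(−2 ln 0.59) = 40.35 × 1.027 = 41.44 m.
Width = 2Δx = 82.9 m.

82.9 m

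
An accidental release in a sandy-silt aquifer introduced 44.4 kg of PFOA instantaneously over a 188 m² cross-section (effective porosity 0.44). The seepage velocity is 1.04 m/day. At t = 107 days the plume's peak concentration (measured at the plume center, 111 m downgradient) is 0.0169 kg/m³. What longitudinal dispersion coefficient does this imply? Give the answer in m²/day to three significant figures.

At the plume center C_max = M/(n_e·A·√(4πDt)), so D = M²/(4πt·(n_e·A·C_max)²).
n_e·A·C_max = 0.44 × 188 × 0.0169 = 1.398 kg/m.
D = 44.4²/(4π × 107 × 1.398²) = 0.750 m²/day.

0.750 m²/day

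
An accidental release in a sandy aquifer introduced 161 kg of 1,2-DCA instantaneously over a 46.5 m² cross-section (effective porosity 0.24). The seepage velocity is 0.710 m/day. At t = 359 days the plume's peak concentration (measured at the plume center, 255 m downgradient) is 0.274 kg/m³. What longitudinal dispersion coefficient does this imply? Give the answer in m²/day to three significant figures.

At the plume center C_max = M/(n_e·A·√(4πDt)), so D = M²/(4πt·(n_e·A·C_max)²).
n_e·A·C_max = 0.24 × 46.5 × 0.274 = 3.058 kg/m.
D = 161²/(4π × 359 × 3.058²) = 0.614 m²/day.

0.614 m²/day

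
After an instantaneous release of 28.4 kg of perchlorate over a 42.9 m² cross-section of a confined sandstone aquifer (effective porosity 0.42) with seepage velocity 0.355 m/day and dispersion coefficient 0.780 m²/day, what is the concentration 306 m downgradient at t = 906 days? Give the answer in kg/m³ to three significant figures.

0.0153 kg/m³

For an instantaneous plane source, C(x,t) = M/(n_e·A·√(4πDt)) · exp(−(x−vt)²/(4Dt)), with n_e·A the pore (flow) area.
Plume center vt = 0.355 × 906 = 321.63 m, so the well at 306 m is 15.63 m upgradient of the peak.
√(4πDt) = 94.24 m, giving peak height M/(n_e·A·√(4πDt)) = 28.4/(0.42 × 42.9 × 94.24) = 0.01673 kg/m³.
(x−vt)²/(4Dt) = (-15.63)²/(4 × 0.780 × 906) = 0.08642; exp(−0.08642) = 0.9172.
C = 0.01673 × 0.9172 = 0.0153 kg/m³.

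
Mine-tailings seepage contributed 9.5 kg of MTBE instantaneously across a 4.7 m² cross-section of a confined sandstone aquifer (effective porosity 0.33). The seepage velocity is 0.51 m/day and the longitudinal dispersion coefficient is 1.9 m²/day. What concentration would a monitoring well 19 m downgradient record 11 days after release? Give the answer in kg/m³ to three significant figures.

0.0443 kg/m³

For an instantaneous plane source, C(x,t) = M/(n_e·A·√(4πDt)) · exp(−(x−vt)²/(4Dt)), with n_e·A the pore (flow) area.
Plume center vt = 0.51 × 11 = 5.61 m, so the well at 19 m is 13.39 m downgradient of the peak.
√(4πDt) = 16.21 m, giving peak height M/(n_e·A·√(4πDt)) = 9.5/(0.33 × 4.7 × 16.21) = 0.3779 kg/m³.
(x−vt)²/(4Dt) = (13.39)²/(4 × 1.9 × 11) = 2.145; exp(−2.145) = 0.1171.
C = 0.3779 × 0.1171 = 0.0443 kg/m³.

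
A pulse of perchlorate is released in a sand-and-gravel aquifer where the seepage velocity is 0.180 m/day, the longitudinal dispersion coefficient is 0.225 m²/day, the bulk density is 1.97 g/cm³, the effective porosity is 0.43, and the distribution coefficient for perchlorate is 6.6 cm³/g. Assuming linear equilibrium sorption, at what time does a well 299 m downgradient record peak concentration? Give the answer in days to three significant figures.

51700 days

Retardation factor R = 1 + ρ_b·K_d/n = 1 + 1.97 × 6.6/0.43 = 31.24.
Sorption retards both mechanisms: v_R = v/R = 0.005762 m/day, D_R = D/R = 0.007202 m²/day.
Peak time from v_R²t² + 2D_R t − x² = 0: t = (√(D_R² + v_R²x²) − D_R)/v_R².
√(D_R² + v_R²x²) = √(0.007202² + 0.005762² × 299²) = 1.723; v_R² = 3.320e-05.
t = (1.723 − 0.007202)/3.320e-05 = 51700 days.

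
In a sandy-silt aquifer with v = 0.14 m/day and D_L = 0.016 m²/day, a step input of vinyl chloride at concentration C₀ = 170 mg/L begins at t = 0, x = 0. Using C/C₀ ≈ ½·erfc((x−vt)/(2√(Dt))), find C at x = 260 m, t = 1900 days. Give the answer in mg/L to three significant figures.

For a continuous step input, C/C₀ ≈ ½·erfc((x−vt)/(2√(Dt))).
vt = 0.14 × 1900 = 266 m and 2√(Dt) = 2√(0.016 × 1900) = 11.03 m.
Argument (x−vt)/(2√(Dt)) = (260 − 266)/11.03 = -0.5440; ½·erfc(-0.5440) = 0.7792.
C = 170 × 0.7792 = 132 mg/L.

132 mg/L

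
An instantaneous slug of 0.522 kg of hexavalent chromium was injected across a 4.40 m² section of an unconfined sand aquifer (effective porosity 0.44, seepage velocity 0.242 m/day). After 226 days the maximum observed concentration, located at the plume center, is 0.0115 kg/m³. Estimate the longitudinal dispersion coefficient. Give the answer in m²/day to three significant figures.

At the plume center C_max = M/(n_e·A·√(4πDt)), so D = M²/(4πt·(n_e·A·C_max)²).
n_e·A·C_max = 0.44 × 4.40 × 0.0115 = 0.02226 kg/m.
D = 0.522²/(4π × 226 × 0.02226²) = 0.194 m²/day.

0.194 m²/day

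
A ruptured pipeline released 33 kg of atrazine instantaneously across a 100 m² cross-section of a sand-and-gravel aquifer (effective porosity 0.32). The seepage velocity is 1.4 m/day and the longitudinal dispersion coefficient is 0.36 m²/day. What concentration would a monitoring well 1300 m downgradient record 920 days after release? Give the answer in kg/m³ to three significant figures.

For an instantaneous plane source, C(x,t) = M/(n_e·A·√(4πDt)) · exp(−(x−vt)²/(4Dt)), with n_e·A the pore (flow) area.
Plume center vt = 1.4 × 920 = 1288 m, so the well at 1300 m is 12 m downgradient of the peak.
√(4πDt) = 64.51 m, giving peak height M/(n_e·A·√(4πDt)) = 33/(0.32 × 100 × 64.51) = 0.01599 kg/m³.
(x−vt)²/(4Dt) = (12)²/(4 × 0.36 × 920) = 0.1087; exp(−0.1087) = 0.8970.
C = 0.01599 × 0.8970 = 0.0143 kg/m³.

0.0143 kg/m³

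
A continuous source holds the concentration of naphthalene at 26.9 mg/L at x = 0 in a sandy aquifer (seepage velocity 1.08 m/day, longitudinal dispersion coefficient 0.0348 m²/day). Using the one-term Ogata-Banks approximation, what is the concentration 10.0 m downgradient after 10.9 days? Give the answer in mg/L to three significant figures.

For a continuous step input, C/C₀ ≈ ½·erfc((x−vt)/(2√(Dt))).
vt = 1.08 × 10.9 = 11.772 m and 2√(Dt) = 2√(0.0348 × 10.9) = 1.232 m.
Argument (x−vt)/(2√(Dt)) = (10.0 − 11.772)/1.232 = -1.438; ½·erfc(-1.438) = 0.9790.
C = 26.9 × 0.9790 = 26.3 mg/L.

26.3 mg/L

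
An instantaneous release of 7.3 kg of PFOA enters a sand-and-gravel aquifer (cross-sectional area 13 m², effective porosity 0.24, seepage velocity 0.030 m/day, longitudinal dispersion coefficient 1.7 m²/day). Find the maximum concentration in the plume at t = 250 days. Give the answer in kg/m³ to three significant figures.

0.0320 kg/m³

The peak of an instantaneous 1D plume sits at x = vt; there the Gaussian factor is 1 and C_max = M/(n_e·A·√(4πDt)), where n_e·A is the pore area the mass is dissolved in.
√(4πDt) = √(4π × 1.7 × 250) = 73.08 m, so C_max = 7.3/(0.24 × 13 × 73.08) = 0.0320 kg/m³.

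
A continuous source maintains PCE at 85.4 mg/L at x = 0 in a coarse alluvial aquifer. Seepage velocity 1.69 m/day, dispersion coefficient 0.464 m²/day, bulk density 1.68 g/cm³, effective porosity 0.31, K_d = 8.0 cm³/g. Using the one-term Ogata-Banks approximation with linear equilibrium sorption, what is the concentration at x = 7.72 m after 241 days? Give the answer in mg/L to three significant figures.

Retardation factor R = 1 + ρ_b·K_d/n = 1 + 1.68 × 8.0/0.31 = 44.35.
Sorption retards both mechanisms: v_R = v/R = 0.03811 m/day, D_R = D/R = 0.01046 m²/day.
v_R·t = 0.03811 × 241 = 9.18451 m; 2√(D_R t) = 3.175 m; argument = (7.72 − 9.18451)/3.175 = -0.4613.
C = C₀ × ½·erfc(-0.4613) = 85.4 × 0.7429 = 63.4 mg/L.

63.4 mg/L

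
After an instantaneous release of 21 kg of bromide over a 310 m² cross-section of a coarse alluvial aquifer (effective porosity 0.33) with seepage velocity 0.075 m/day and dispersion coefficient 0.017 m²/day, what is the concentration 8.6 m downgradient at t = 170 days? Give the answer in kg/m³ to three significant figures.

For an instantaneous plane source, C(x,t) = M/(n_e·A·√(4πDt)) · exp(−(x−vt)²/(4Dt)), with n_e·A the pore (flow) area.
Plume center vt = 0.075 × 170 = 12.75 m, so the well at 8.6 m is 4.15 m upgradient of the peak.
√(4πDt) = 6.026 m, giving peak height M/(n_e·A·√(4πDt)) = 21/(0.33 × 310 × 6.026) = 0.03407 kg/m³.
(x−vt)²/(4Dt) = (-4.15)²/(4 × 0.017 × 170) = 1.490; exp(−1.490) = 0.2254.
C = 0.03407 × 0.2254 = 0.00768 kg/m³.

0.00768 kg/m³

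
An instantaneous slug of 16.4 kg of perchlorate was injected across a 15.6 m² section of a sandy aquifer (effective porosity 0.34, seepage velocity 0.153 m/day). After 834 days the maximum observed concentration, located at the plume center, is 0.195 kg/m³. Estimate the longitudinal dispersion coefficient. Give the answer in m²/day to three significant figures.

At the plume center C_max = M/(n_e·A·√(4πDt)), so D = M²/(4πt·(n_e·A·C_max)²).
n_e·A·C_max = 0.34 × 15.6 × 0.195 = 1.034 kg/m.
D = 16.4²/(4π × 834 × 1.034²) = 0.0240 m²/day.

0.0240 m²/day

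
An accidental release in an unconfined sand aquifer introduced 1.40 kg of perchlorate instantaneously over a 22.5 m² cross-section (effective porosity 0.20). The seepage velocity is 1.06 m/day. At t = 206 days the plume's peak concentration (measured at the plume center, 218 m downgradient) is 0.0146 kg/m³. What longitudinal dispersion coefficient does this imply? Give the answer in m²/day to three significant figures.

0.175 m²/day

At the plume center C_max = M/(n_e·A·√(4πDt)), so D = M²/(4πt·(n_e·A·C_max)²).
n_e·A·C_max = 0.20 × 22.5 × 0.0146 = 0.06570 kg/m.
D = 1.40²/(4π × 206 × 0.06570²) = 0.175 m²/day.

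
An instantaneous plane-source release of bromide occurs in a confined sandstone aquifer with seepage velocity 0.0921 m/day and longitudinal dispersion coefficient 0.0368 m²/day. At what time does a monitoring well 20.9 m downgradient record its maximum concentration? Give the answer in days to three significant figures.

For the 1D instantaneous-source solution, setting ∂C/∂t = 0 at fixed x gives v²t² + 2Dt − x² = 0, so t = (√(D² + v²x²) − D)/v².
√(D² + v²x²) = √(0.0368² + 0.0921² × 20.9²) = 1.925; v² = 0.00848241.
t = (1.925 − 0.0368)/0.00848241 = 223 days (vs. the pure-advection estimate x/v = 227 d).

223 days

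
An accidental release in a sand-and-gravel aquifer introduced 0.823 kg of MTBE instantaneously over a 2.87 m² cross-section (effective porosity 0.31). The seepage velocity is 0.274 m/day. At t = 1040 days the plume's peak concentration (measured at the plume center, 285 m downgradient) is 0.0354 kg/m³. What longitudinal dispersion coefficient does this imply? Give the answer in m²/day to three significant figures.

0.0522 m²/day

At the plume center C_max = M/(n_e·A·√(4πDt)), so D = M²/(4πt·(n_e·A·C_max)²).
n_e·A·C_max = 0.31 × 2.87 × 0.0354 = 0.03150 kg/m.
D = 0.823²/(4π × 1040 × 0.03150²) = 0.0522 m²/day.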